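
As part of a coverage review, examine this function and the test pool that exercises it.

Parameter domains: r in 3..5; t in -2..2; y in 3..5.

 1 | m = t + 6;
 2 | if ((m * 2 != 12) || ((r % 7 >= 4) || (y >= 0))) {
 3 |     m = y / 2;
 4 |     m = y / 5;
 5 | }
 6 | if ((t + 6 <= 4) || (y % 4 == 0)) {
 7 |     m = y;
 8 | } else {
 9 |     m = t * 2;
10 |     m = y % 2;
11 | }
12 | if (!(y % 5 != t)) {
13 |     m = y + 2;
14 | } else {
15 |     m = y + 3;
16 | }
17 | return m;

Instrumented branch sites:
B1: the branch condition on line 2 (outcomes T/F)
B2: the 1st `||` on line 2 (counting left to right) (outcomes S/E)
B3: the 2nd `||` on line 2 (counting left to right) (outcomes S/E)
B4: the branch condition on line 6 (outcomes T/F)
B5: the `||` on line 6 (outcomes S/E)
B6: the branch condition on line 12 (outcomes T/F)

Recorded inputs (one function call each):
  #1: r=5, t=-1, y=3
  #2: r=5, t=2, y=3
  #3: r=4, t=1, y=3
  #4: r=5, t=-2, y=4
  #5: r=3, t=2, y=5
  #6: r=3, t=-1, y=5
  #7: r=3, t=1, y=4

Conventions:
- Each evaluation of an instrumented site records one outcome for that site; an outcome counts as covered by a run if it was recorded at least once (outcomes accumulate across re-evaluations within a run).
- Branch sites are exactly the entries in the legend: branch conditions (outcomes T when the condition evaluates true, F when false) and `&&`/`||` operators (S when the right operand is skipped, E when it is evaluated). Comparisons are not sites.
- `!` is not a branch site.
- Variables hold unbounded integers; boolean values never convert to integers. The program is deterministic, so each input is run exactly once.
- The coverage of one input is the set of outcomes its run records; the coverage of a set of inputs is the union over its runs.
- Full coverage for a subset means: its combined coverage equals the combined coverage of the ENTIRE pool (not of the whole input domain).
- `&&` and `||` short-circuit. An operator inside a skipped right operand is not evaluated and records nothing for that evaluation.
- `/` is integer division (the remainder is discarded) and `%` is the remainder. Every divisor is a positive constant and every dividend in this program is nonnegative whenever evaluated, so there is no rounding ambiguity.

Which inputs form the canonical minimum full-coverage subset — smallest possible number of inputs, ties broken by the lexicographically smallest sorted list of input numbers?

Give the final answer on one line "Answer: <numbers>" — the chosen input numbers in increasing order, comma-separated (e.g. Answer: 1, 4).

input #1 (r=5, t=-1, y=3): events B2->S, B1->T, B5->E, B4->F, B6->F; covers B1=T, B2=S, B4=F, B5=E, B6=F
input #2 (r=5, t=2, y=3): events B2->S, B1->T, B5->E, B4->F, B6->F; covers B1=T, B2=S, B4=F, B5=E, B6=F
input #3 (r=4, t=1, y=3): events B2->S, B1->T, B5->E, B4->F, B6->F; covers B1=T, B2=S, B4=F, B5=E, B6=F
input #4 (r=5, t=-2, y=4): events B2->S, B1->T, B5->S, B4->T, B6->F; covers B1=T, B2=S, B4=T, B5=S, B6=F
input #5 (r=3, t=2, y=5): events B2->S, B1->T, B5->E, B4->F, B6->F; covers B1=T, B2=S, B4=F, B5=E, B6=F
input #6 (r=3, t=-1, y=5): events B2->S, B1->T, B5->E, B4->F, B6->F; covers B1=T, B2=S, B4=F, B5=E, B6=F
input #7 (r=3, t=1, y=4): events B2->S, B1->T, B5->E, B4->T, B6->F; covers B1=T, B2=S, B4=T, B5=E, B6=F
union over all inputs: B1=T, B2=S, B4=T, B4=F, B5=S, B5=E, B6=F (7 outcomes)
no size-1 subset reaches all 7 outcomes (best union: 5/7)
size 2: inputs {1, 4} cover all 7 outcomes, and no lexicographically smaller subset of this size does

Answer: 1, 4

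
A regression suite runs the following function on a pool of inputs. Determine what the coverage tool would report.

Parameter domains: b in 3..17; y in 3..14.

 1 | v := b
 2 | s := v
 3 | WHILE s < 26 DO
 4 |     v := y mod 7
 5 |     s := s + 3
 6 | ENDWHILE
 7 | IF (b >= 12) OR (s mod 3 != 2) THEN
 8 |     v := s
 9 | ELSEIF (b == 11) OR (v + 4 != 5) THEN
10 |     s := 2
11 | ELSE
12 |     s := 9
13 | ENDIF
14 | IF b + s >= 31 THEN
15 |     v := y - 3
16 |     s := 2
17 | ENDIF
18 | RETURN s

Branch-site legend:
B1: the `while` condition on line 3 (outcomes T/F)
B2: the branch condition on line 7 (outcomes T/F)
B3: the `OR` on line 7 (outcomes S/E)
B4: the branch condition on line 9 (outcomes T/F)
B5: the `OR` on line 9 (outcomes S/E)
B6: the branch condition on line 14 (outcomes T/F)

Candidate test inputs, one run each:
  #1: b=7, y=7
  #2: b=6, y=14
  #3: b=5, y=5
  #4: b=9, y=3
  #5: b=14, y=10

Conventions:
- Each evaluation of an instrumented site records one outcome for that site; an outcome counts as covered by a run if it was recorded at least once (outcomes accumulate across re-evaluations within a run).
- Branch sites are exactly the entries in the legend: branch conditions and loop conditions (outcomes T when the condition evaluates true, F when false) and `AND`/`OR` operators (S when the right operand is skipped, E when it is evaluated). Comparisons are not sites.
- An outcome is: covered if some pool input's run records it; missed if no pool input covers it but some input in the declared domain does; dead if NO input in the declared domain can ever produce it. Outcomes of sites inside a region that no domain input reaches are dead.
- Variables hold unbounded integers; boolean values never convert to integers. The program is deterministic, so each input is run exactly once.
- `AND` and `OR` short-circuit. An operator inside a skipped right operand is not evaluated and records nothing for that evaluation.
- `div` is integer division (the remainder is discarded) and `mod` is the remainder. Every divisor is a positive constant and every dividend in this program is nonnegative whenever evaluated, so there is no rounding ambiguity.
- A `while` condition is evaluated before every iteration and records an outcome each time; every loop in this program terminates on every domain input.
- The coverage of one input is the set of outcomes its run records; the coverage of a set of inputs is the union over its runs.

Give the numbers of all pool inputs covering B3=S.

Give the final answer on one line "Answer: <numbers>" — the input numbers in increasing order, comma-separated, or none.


input #1 (b=7, y=7): does not produce B3=S
input #2 (b=6, y=14): does not produce B3=S
input #3 (b=5, y=5): does not produce B3=S
input #4 (b=9, y=3): does not produce B3=S
input #5 (b=14, y=10): produces B3=S
Answer: 5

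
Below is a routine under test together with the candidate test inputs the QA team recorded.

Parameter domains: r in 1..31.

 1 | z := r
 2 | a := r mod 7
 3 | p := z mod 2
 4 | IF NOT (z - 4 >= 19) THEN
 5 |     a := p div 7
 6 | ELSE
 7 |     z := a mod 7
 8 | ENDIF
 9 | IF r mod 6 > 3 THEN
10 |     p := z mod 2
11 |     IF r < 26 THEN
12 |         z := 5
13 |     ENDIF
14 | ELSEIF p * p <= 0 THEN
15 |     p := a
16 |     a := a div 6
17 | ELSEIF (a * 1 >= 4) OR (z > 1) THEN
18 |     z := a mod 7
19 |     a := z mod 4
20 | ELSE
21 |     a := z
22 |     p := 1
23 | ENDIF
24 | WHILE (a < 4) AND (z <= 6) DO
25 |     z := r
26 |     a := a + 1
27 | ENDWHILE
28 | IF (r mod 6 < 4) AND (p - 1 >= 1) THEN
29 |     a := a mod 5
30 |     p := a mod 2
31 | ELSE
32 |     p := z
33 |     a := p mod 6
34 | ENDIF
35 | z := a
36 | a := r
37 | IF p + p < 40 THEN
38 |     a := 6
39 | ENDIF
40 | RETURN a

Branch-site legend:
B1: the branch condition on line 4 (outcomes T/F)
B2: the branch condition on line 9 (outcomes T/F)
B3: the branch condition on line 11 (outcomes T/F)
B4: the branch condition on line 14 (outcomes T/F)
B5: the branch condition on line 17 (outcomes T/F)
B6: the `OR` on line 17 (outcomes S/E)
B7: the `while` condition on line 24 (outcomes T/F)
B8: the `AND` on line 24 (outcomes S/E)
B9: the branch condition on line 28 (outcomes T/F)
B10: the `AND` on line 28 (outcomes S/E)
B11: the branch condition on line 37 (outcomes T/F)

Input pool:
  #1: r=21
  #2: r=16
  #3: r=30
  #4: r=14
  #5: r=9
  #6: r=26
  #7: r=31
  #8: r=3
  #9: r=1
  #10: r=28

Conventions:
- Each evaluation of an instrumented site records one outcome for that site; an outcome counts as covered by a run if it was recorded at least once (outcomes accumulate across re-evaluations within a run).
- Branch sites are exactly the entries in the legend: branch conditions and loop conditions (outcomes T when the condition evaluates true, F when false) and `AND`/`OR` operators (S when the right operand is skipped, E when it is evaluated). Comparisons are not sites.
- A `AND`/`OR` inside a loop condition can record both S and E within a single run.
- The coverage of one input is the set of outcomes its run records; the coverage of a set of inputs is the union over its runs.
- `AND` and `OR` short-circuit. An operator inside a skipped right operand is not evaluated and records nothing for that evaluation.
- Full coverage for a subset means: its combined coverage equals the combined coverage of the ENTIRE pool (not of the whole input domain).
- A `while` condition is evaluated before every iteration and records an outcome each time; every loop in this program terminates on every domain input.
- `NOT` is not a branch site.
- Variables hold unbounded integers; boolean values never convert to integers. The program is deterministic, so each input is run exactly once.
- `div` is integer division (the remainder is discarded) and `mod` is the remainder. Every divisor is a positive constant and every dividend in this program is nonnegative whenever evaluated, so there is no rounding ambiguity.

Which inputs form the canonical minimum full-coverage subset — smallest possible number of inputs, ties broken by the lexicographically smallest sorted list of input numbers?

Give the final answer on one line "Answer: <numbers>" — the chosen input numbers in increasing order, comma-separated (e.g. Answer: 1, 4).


#1 (r=21) -> B1->T, B2->F, B4->F, B6->E, B5->T, B8->E, B7->T, B8->E, B7->F, B10->E, B9->F, B11->F; covered: B1=T, B2=F, B4=F, B5=T, B6=E, B7=T, B7=F, B8=E, B9=F, B10=E, B11=F
#2 (r=16) -> B1->T, B2->T, B3->T, B8->E, B7->T, B8->E, B7->F, B10->S, B9->F, B11->T; covered: B1=T, B2=T, B3=T, B7=T, B7=F, B8=E, B9=F, B10=S, B11=T
#3 (r=30) -> B1->F, B2->F, B4->T, B8->E, B7->T, B8->E, B7->F, B10->E, B9->T, B11->T; covered: B1=F, B2=F, B4=T, B7=T, B7=F, B8=E, B9=T, B10=E, B11=T
#4 (r=14) -> B1->T, B2->F, B4->T, B8->E, B7->F, B10->E, B9->F, B11->T; covered: B1=T, B2=F, B4=T, B7=F, B8=E, B9=F, B10=E, B11=T
#5 (r=9) -> B1->T, B2->F, B4->F, B6->E, B5->T, B8->E, B7->T, B8->E, B7->F, B10->E, B9->F, B11->T; covered: B1=T, B2=F, B4=F, B5=T, B6=E, B7=T, B7=F, B8=E, B9=F, B10=E, B11=T
#6 (r=26) -> B1->F, B2->F, B4->T, B8->E, B7->T, B8->E, B7->F, B10->E, B9->T, B11->T; covered: B1=F, B2=F, B4=T, B7=T, B7=F, B8=E, B9=T, B10=E, B11=T
#7 (r=31) -> B1->F, B2->F, B4->F, B6->E, B5->T, B8->E, B7->T, B8->S, B7->F, B10->E, B9->F, B11->F; covered: B1=F, B2=F, B4=F, B5=T, B6=E, B7=T, B7=F, B8=S, B8=E, B9=F, B10=E, B11=F
#8 (r=3) -> B1->T, B2->F, B4->F, B6->E, B5->T, B8->E, B7->T, B8->E, B7->T, B8->E, B7->T, B8->E, B7->T, B8->S, ...; covered: B1=T, B2=F, B4=F, B5=T, B6=E, B7=T, B7=F, B8=S, B8=E, B9=F, B10=E, B11=T
#9 (r=1) -> B1->T, B2->F, B4->F, B6->E, B5->F, B8->E, B7->T, B8->E, B7->T, B8->E, B7->T, B8->S, B7->F, B10->E, ...; covered: B1=T, B2=F, B4=F, B5=F, B6=E, B7=T, B7=F, B8=S, B8=E, B9=F, B10=E, B11=T
#10 (r=28) -> B1->F, B2->T, B3->F, B8->E, B7->T, B8->E, B7->F, B10->S, B9->F, B11->F; covered: B1=F, B2=T, B3=F, B7=T, B7=F, B8=E, B9=F, B10=S, B11=F
pool-wide coverage (21 outcomes): B1=T, B1=F, B2=T, B2=F, B3=T, B3=F, B4=T, B4=F, B5=T, B5=F, B6=E, B7=T, B7=F, B8=S, B8=E, B9=T, B9=F, B10=S, B10=E, B11=T, B11=F
no size-1 subset reaches all 21 outcomes (best union: 12/21)
no size-2 subset reaches all 21 outcomes (best union: 17/21)
no size-3 subset reaches all 21 outcomes (best union: 19/21)
no size-4 subset reaches all 21 outcomes (best union: 20/21)
inputs {1, 2, 3, 9, 10} (size 5) cover everything; no size-5 subset with a lexicographically smaller index list covers all 21
Answer: 1, 2, 3, 9, 10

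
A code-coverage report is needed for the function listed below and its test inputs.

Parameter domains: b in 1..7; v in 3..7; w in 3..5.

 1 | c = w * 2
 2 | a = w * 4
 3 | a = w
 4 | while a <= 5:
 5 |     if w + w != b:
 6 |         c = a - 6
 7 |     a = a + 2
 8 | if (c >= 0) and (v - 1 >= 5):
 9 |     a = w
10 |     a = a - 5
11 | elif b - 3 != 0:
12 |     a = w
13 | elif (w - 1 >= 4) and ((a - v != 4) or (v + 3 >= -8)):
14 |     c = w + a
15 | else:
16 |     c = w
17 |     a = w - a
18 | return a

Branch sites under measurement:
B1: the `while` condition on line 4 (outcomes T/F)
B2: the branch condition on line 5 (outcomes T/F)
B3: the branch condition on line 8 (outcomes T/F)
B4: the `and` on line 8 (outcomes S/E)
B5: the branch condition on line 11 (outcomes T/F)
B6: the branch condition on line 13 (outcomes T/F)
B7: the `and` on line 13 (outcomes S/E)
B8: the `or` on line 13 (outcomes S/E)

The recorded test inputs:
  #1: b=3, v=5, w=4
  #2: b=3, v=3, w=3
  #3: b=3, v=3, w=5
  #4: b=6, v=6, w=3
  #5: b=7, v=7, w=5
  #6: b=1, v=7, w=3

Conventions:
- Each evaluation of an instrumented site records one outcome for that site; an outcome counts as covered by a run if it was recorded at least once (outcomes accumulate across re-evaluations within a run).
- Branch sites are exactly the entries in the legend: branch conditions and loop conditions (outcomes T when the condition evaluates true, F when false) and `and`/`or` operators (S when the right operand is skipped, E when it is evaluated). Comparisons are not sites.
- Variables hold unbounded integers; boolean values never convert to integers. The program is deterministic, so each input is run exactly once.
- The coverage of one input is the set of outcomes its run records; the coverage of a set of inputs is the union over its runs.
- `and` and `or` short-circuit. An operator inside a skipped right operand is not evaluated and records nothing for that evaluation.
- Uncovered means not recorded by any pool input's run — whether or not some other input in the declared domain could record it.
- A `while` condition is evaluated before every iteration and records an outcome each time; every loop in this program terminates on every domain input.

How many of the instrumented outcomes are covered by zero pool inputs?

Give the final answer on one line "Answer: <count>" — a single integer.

input #1 (b=3, v=5, w=4): events B1->T, B2->T, B1->F, B4->S, B3->F, B5->F, B7->S, B6->F; covers B1=T, B1=F, B2=T, B3=F, B4=S, B5=F, B6=F, B7=S
input #2 (b=3, v=3, w=3): events B1->T, B2->T, B1->T, B2->T, B1->F, B4->S, B3->F, B5->F, B7->S, B6->F; covers B1=T, B1=F, B2=T, B3=F, B4=S, B5=F, B6=F, B7=S
input #3 (b=3, v=3, w=5): events B1->T, B2->T, B1->F, B4->S, B3->F, B5->F, B7->E, B8->E, B6->T; covers B1=T, B1=F, B2=T, B3=F, B4=S, B5=F, B6=T, B7=E, B8=E
input #4 (b=6, v=6, w=3): events B1->T, B2->F, B1->T, B2->F, B1->F, B4->E, B3->T; covers B1=T, B1=F, B2=F, B3=T, B4=E
input #5 (b=7, v=7, w=5): events B1->T, B2->T, B1->F, B4->S, B3->F, B5->T; covers B1=T, B1=F, B2=T, B3=F, B4=S, B5=T
input #6 (b=1, v=7, w=3): events B1->T, B2->T, B1->T, B2->T, B1->F, B4->S, B3->F, B5->T; covers B1=T, B1=F, B2=T, B3=F, B4=S, B5=T
union over the pool: B1=T, B1=F, B2=T, B2=F, B3=T, B3=F, B4=S, B4=E, B5=T, B5=F, B6=T, B6=F, B7=S, B7=E, B8=E
uncovered (1 of 16): B8=S

Answer: 1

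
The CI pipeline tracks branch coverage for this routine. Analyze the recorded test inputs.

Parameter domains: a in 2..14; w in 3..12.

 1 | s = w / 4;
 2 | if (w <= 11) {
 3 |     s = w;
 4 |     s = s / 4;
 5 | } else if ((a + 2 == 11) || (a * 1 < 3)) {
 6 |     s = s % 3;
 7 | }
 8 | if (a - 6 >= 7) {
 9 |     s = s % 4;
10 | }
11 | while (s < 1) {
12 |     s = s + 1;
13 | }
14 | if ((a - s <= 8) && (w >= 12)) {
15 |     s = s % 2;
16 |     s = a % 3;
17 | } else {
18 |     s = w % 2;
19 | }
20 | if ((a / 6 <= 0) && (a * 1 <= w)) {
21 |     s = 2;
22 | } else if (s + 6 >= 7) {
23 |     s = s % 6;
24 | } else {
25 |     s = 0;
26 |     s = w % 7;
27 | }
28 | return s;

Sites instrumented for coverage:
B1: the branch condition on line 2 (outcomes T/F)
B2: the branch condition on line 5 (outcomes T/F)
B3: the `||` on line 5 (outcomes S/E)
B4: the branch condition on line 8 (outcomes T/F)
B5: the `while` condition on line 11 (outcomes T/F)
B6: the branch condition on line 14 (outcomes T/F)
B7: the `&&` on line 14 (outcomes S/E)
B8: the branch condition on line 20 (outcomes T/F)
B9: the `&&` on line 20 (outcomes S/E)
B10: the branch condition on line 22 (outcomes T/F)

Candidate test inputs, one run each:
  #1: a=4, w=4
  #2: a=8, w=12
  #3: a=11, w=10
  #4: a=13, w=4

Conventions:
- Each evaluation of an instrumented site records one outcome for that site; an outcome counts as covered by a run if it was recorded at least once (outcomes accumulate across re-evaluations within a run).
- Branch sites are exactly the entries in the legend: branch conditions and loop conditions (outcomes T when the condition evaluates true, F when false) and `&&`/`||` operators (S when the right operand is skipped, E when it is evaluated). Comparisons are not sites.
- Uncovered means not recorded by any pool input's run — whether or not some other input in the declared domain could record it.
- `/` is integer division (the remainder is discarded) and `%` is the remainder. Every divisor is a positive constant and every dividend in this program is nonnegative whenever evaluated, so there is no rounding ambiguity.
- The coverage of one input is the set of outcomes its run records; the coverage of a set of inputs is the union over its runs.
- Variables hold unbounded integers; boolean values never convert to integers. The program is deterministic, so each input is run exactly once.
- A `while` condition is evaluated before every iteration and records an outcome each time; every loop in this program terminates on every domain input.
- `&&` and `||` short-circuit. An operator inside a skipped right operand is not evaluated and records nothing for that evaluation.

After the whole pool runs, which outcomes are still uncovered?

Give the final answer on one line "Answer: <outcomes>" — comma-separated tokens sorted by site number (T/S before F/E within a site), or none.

input #1 (a=4, w=4): covers B1=T, B4=F, B5=F, B6=F, B7=E, B8=T, B9=E
input #2 (a=8, w=12): covers B1=F, B2=F, B3=E, B4=F, B5=F, B6=T, B7=E, B8=F, B9=S, B10=T
input #3 (a=11, w=10): covers B1=T, B4=F, B5=F, B6=F, B7=S, B8=F, B9=S, B10=F
input #4 (a=13, w=4): covers B1=T, B4=T, B5=F, B6=F, B7=S, B8=F, B9=S, B10=F
union over the pool: B1=T, B1=F, B2=F, B3=E, B4=T, B4=F, B5=F, B6=T, B6=F, B7=S, B7=E, B8=T, B8=F, B9=S, B9=E, B10=T, B10=F
uncovered (3 of 20): B2=T, B3=S, B5=T

Answer: B2=T, B3=S, B5=T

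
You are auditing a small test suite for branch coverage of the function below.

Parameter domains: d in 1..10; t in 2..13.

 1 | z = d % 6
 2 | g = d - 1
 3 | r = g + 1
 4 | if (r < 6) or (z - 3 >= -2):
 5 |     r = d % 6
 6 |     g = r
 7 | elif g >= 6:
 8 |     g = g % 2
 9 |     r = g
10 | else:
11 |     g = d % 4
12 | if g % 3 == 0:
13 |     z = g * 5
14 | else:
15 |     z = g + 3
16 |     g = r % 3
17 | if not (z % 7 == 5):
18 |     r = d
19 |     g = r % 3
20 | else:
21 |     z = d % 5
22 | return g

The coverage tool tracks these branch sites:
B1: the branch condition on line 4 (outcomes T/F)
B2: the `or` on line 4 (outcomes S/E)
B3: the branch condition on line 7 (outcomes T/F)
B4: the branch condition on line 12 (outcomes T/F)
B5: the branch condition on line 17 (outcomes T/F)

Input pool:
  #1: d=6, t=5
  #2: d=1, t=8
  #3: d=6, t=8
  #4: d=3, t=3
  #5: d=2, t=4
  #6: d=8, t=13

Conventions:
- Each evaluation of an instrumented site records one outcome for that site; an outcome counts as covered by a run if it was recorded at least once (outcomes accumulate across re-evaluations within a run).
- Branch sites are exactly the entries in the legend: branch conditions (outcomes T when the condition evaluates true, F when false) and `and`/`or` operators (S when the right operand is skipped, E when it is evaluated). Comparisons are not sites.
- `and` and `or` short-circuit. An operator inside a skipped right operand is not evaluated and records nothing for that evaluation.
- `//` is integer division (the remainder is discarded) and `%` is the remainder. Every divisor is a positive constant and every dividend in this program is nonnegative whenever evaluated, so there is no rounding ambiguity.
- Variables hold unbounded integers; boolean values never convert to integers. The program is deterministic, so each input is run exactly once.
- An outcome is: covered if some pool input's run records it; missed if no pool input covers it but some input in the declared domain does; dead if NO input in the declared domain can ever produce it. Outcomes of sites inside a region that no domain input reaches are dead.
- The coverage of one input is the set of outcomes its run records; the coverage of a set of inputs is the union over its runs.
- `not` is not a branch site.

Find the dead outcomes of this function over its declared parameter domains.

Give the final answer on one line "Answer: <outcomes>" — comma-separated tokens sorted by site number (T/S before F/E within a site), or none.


checking every outcome against all 120 domain inputs:
  B3=T: unreachable across the whole domain -> dead
  reachable outcomes have witnesses, e.g. B1=T (e.g. d=1, t=2), B1=F (e.g. d=6, t=2), B2=S (e.g. d=1, t=2), B2=E (e.g. d=6, t=2)
Answer: B3=T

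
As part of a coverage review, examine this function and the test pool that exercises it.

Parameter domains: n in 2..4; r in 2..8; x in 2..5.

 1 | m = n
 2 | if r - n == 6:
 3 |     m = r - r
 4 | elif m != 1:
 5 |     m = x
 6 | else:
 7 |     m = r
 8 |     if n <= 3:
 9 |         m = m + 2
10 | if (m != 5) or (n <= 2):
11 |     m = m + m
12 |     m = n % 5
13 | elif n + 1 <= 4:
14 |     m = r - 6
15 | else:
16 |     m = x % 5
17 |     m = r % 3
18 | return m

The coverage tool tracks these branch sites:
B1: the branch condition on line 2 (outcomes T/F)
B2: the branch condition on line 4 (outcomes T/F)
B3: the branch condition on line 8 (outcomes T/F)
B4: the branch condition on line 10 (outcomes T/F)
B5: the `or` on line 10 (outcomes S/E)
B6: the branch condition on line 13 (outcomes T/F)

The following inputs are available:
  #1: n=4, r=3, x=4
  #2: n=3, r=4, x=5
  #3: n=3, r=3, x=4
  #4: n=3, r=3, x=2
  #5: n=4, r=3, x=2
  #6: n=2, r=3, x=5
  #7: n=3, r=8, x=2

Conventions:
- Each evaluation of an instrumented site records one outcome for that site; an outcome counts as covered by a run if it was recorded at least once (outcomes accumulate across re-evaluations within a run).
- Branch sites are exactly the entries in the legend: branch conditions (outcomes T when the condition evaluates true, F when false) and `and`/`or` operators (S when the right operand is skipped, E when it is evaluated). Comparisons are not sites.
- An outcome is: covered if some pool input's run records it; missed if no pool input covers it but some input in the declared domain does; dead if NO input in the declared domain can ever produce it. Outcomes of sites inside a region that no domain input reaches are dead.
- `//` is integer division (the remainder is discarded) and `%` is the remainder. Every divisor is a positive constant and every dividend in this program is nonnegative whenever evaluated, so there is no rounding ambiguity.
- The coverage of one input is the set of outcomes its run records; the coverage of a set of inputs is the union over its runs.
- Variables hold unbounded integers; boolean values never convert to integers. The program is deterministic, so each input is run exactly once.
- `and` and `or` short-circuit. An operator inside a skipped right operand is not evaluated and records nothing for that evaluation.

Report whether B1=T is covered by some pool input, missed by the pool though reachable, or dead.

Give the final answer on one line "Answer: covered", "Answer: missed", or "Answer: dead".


no pool input records B1=T
but domain input (n=2, r=8, x=2) does record it -> reachable, so missed
Answer: missed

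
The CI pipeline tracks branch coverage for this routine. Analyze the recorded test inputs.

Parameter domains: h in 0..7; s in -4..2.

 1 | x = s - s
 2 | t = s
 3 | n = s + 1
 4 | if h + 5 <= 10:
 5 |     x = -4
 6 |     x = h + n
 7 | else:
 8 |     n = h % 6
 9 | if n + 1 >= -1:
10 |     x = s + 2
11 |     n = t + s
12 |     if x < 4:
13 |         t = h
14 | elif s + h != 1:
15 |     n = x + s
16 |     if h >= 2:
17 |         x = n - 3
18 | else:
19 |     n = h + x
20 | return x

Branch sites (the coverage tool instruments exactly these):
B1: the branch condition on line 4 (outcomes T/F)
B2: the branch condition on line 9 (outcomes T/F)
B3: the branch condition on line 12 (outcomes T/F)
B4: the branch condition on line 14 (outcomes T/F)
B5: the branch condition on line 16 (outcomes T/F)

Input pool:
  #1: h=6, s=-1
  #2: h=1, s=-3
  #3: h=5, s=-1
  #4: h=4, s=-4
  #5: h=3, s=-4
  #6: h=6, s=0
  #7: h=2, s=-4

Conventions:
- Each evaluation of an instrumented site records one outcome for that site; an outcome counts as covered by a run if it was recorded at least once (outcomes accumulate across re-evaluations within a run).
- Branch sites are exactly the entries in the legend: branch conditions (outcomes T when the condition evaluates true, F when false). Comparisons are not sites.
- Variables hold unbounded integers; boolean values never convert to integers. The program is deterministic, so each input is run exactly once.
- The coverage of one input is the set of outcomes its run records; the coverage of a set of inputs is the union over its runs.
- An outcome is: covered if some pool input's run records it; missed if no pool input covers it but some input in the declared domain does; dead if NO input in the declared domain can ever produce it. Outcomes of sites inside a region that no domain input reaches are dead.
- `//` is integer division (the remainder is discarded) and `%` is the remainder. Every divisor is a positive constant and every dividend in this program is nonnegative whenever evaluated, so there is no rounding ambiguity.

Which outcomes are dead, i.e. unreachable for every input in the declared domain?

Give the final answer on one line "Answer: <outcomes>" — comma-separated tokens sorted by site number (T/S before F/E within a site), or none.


checking every outcome against all 56 domain inputs:
  reachable outcomes have witnesses, e.g. B1=T (e.g. h=0, s=-4), B1=F (e.g. h=6, s=-4), B2=T (e.g. h=0, s=-3), B2=F (e.g. h=0, s=-4)
Answer: none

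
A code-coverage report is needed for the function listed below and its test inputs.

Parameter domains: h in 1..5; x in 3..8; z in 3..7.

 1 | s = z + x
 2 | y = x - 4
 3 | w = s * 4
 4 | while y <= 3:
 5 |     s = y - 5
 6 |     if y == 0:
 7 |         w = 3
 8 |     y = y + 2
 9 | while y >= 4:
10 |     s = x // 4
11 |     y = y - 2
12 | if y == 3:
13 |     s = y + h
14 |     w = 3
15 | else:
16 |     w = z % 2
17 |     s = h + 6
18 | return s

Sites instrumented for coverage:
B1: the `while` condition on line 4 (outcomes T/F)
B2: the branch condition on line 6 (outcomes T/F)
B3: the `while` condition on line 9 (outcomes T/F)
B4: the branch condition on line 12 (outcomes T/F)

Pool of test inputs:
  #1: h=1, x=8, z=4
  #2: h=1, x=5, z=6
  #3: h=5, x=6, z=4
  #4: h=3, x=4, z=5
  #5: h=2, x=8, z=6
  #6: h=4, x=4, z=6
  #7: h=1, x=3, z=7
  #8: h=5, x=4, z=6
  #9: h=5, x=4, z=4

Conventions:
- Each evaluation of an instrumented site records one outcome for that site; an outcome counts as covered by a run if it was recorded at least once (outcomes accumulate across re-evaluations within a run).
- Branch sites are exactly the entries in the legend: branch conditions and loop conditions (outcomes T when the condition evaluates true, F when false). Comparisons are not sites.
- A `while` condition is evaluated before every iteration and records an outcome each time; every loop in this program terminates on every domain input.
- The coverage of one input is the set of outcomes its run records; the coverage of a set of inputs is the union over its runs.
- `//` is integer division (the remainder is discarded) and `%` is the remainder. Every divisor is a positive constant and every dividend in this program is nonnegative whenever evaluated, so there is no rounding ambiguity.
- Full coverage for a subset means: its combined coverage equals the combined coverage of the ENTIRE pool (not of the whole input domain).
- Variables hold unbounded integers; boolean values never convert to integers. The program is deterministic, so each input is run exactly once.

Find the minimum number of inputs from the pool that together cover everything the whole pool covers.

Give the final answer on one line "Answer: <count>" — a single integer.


input #1, h=1, x=8, z=4: events B1->F, B3->T, B3->F, B4->F; outcomes B1=F, B3=T, B3=F, B4=F
input #2, h=1, x=5, z=6: events B1->T, B2->F, B1->T, B2->F, B1->F, B3->T, B3->F, B4->T; outcomes B1=T, B1=F, B2=F, B3=T, B3=F, B4=T
input #3, h=5, x=6, z=4: events B1->T, B2->F, B1->F, B3->T, B3->F, B4->F; outcomes B1=T, B1=F, B2=F, B3=T, B3=F, B4=F
input #4, h=3, x=4, z=5: events B1->T, B2->T, B1->T, B2->F, B1->F, B3->T, B3->F, B4->F; outcomes B1=T, B1=F, B2=T, B2=F, B3=T, B3=F, B4=F
input #5, h=2, x=8, z=6: events B1->F, B3->T, B3->F, B4->F; outcomes B1=F, B3=T, B3=F, B4=F
input #6, h=4, x=4, z=6: events B1->T, B2->T, B1->T, B2->F, B1->F, B3->T, B3->F, B4->F; outcomes B1=T, B1=F, B2=T, B2=F, B3=T, B3=F, B4=F
input #7, h=1, x=3, z=7: events B1->T, B2->F, B1->T, B2->F, B1->T, B2->F, B1->F, B3->T, B3->F, B4->T; outcomes B1=T, B1=F, B2=F, B3=T, B3=F, B4=T
input #8, h=5, x=4, z=6: events B1->T, B2->T, B1->T, B2->F, B1->F, B3->T, B3->F, B4->F; outcomes B1=T, B1=F, B2=T, B2=F, B3=T, B3=F, B4=F
input #9, h=5, x=4, z=4: events B1->T, B2->T, B1->T, B2->F, B1->F, B3->T, B3->F, B4->F; outcomes B1=T, B1=F, B2=T, B2=F, B3=T, B3=F, B4=F
pool-wide coverage (8 outcomes): B1=T, B1=F, B2=T, B2=F, B3=T, B3=F, B4=T, B4=F
checked all size-1 subsets: none covers 8 outcomes (max 7/8)
the canonical winner is {2, 4}: size 2, full 8-outcome coverage, earliest index list among size-2 covers
Answer: 2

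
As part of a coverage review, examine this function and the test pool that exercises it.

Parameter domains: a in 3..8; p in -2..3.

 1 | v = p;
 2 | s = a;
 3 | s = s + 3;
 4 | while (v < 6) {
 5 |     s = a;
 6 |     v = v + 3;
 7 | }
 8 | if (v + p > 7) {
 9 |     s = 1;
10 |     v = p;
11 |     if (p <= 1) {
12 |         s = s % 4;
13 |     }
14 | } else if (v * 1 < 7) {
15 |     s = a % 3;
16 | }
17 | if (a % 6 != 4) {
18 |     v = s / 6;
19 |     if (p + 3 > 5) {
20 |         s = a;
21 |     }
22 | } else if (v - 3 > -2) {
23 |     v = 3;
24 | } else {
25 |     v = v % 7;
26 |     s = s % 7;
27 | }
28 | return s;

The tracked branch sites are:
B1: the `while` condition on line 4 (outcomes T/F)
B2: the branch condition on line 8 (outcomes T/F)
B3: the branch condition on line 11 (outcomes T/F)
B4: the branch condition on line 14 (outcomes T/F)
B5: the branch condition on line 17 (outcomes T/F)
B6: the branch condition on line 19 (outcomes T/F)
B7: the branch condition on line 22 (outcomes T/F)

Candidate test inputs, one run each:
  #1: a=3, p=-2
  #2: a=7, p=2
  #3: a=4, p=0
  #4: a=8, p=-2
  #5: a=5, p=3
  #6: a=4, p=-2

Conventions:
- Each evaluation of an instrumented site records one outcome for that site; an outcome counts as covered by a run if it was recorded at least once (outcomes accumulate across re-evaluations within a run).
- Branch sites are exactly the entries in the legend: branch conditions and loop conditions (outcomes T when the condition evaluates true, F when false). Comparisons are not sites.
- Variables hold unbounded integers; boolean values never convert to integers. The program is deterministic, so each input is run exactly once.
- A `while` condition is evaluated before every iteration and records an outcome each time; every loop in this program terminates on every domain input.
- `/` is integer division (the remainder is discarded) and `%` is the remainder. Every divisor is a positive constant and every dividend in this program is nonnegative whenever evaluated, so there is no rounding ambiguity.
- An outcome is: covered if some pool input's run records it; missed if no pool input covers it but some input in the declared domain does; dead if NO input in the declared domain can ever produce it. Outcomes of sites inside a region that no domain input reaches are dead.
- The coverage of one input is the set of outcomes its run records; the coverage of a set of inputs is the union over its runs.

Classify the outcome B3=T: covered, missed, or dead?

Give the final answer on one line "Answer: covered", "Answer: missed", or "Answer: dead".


no pool input records B3=T
but domain input (a=3, p=1) does record it -> reachable, so missed
Answer: missed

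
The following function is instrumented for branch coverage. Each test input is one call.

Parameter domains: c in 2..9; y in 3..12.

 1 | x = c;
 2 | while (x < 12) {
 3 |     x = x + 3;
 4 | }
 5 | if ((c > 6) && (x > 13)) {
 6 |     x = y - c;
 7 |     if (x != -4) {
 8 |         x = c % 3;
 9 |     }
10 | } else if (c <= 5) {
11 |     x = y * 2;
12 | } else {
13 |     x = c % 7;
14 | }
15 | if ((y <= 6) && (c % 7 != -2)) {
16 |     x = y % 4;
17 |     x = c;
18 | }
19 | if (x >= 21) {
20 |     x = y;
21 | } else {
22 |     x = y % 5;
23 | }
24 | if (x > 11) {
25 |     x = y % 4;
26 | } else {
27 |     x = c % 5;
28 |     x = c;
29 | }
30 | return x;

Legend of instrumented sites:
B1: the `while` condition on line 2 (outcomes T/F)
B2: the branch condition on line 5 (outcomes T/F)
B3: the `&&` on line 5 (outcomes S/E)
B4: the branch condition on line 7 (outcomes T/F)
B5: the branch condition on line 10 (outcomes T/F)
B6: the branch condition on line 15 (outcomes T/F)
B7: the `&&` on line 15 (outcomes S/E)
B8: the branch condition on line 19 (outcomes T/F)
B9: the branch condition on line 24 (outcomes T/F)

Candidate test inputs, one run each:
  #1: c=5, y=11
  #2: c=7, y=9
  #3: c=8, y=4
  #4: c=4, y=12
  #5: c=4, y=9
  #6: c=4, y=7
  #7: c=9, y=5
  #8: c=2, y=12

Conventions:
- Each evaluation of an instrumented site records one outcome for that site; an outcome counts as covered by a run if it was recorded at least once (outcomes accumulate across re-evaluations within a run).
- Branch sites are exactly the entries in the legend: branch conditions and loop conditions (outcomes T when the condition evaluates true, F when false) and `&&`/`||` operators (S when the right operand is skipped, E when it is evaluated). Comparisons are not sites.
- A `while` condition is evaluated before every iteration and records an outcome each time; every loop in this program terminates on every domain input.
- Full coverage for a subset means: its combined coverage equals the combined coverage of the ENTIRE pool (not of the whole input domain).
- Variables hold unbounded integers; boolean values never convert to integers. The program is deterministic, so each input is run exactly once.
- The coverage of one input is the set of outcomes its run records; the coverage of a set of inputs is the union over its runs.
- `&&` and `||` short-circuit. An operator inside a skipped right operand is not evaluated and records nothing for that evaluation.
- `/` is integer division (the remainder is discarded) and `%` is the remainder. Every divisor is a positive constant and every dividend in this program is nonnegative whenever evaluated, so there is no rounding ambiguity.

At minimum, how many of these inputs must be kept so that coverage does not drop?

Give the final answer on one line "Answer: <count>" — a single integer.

input #1, c=5, y=11: outcomes B1=T, B1=F, B2=F, B3=S, B5=T, B6=F, B7=S, B8=T, B9=F
input #2, c=7, y=9: outcomes B1=T, B1=F, B2=F, B3=E, B5=F, B6=F, B7=S, B8=F, B9=F
input #3, c=8, y=4: outcomes B1=T, B1=F, B2=T, B3=E, B4=F, B6=T, B7=E, B8=F, B9=F
input #4, c=4, y=12: outcomes B1=T, B1=F, B2=F, B3=S, B5=T, B6=F, B7=S, B8=T, B9=T
input #5, c=4, y=9: outcomes B1=T, B1=F, B2=F, B3=S, B5=T, B6=F, B7=S, B8=F, B9=F
input #6, c=4, y=7: outcomes B1=T, B1=F, B2=F, B3=S, B5=T, B6=F, B7=S, B8=F, B9=F
input #7, c=9, y=5: outcomes B1=T, B1=F, B2=F, B3=E, B5=F, B6=T, B7=E, B8=F, B9=F
input #8, c=2, y=12: outcomes B1=T, B1=F, B2=F, B3=S, B5=T, B6=F, B7=S, B8=T, B9=T
the full pool covers 17 outcomes: B1=T, B1=F, B2=T, B2=F, B3=S, B3=E, B4=F, B5=T, B5=F, B6=T, B6=F, B7=S, B7=E, B8=T, B8=F, B9=T, B9=F
no size-1 subset reaches all 17 outcomes (best union: 9/17)
no size-2 subset reaches all 17 outcomes (best union: 16/17)
the canonical winner is {2, 3, 4}: size 3, full 17-outcome coverage, earliest index list among size-3 covers

Answer: 3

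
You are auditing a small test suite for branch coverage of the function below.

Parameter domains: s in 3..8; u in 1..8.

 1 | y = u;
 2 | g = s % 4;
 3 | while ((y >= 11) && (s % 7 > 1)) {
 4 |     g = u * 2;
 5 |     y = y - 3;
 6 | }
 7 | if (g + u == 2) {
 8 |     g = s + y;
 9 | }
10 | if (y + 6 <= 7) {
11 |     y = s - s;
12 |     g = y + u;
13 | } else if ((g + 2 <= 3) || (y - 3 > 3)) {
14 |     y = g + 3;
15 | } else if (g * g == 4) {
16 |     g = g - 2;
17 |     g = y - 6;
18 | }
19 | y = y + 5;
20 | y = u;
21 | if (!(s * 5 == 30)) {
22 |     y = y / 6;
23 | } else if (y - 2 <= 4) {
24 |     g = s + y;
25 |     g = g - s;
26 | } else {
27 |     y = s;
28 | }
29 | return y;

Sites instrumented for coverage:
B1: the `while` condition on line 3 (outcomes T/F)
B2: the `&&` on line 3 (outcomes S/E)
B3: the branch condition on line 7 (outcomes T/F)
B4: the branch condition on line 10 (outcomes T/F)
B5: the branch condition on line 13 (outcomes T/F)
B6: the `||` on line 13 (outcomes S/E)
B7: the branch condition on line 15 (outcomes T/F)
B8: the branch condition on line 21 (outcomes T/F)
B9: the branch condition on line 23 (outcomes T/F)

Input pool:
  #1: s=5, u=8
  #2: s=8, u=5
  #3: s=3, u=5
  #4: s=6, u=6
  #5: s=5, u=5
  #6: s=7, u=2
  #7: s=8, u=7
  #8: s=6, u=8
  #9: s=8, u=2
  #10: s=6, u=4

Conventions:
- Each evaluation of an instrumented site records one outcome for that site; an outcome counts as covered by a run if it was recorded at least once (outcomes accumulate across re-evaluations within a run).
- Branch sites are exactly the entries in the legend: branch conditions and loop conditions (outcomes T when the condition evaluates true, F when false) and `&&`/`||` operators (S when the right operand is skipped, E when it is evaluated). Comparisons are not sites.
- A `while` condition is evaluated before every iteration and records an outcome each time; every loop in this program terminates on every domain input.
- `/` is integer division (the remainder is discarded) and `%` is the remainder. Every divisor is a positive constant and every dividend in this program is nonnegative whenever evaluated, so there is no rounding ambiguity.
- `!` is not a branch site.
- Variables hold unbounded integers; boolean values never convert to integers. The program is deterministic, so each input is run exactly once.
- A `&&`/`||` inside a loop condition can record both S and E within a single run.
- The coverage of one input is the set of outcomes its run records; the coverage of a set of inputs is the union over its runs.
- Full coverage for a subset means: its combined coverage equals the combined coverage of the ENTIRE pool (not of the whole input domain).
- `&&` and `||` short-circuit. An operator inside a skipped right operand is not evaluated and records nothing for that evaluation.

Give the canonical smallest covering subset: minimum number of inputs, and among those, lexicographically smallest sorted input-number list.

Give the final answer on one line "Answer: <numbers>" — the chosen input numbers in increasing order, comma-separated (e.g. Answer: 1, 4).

input #1, s=5, u=8: events B2->S, B1->F, B3->F, B4->F, B6->S, B5->T, B8->T; outcomes B1=F, B2=S, B3=F, B4=F, B5=T, B6=S, B8=T
input #2, s=8, u=5: events B2->S, B1->F, B3->F, B4->F, B6->S, B5->T, B8->T; outcomes B1=F, B2=S, B3=F, B4=F, B5=T, B6=S, B8=T
input #3, s=3, u=5: events B2->S, B1->F, B3->F, B4->F, B6->E, B5->F, B7->F, B8->T; outcomes B1=F, B2=S, B3=F, B4=F, B5=F, B6=E, B7=F, B8=T
input #4, s=6, u=6: events B2->S, B1->F, B3->F, B4->F, B6->E, B5->F, B7->T, B8->F, B9->T; outcomes B1=F, B2=S, B3=F, B4=F, B5=F, B6=E, B7=T, B8=F, B9=T
input #5, s=5, u=5: events B2->S, B1->F, B3->F, B4->F, B6->S, B5->T, B8->T; outcomes B1=F, B2=S, B3=F, B4=F, B5=T, B6=S, B8=T
input #6, s=7, u=2: events B2->S, B1->F, B3->F, B4->F, B6->E, B5->F, B7->F, B8->T; outcomes B1=F, B2=S, B3=F, B4=F, B5=F, B6=E, B7=F, B8=T
input #7, s=8, u=7: events B2->S, B1->F, B3->F, B4->F, B6->S, B5->T, B8->T; outcomes B1=F, B2=S, B3=F, B4=F, B5=T, B6=S, B8=T
input #8, s=6, u=8: events B2->S, B1->F, B3->F, B4->F, B6->E, B5->T, B8->F, B9->F; outcomes B1=F, B2=S, B3=F, B4=F, B5=T, B6=E, B8=F, B9=F
input #9, s=8, u=2: events B2->S, B1->F, B3->T, B4->F, B6->E, B5->F, B7->F, B8->T; outcomes B1=F, B2=S, B3=T, B4=F, B5=F, B6=E, B7=F, B8=T
input #10, s=6, u=4: events B2->S, B1->F, B3->F, B4->F, B6->E, B5->F, B7->T, B8->F, B9->T; outcomes B1=F, B2=S, B3=F, B4=F, B5=F, B6=E, B7=T, B8=F, B9=T
the full pool covers 15 outcomes: B1=F, B2=S, B3=T, B3=F, B4=F, B5=T, B5=F, B6=S, B6=E, B7=T, B7=F, B8=T, B8=F, B9=T, B9=F
no size-1 subset reaches all 15 outcomes (best union: 9/15)
no size-2 subset reaches all 15 outcomes (best union: 12/15)
no size-3 subset reaches all 15 outcomes (best union: 14/15)
the canonical winner is {1, 4, 8, 9}: size 4, full 15-outcome coverage, earliest index list among size-4 covers

Answer: 1, 4, 8, 9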